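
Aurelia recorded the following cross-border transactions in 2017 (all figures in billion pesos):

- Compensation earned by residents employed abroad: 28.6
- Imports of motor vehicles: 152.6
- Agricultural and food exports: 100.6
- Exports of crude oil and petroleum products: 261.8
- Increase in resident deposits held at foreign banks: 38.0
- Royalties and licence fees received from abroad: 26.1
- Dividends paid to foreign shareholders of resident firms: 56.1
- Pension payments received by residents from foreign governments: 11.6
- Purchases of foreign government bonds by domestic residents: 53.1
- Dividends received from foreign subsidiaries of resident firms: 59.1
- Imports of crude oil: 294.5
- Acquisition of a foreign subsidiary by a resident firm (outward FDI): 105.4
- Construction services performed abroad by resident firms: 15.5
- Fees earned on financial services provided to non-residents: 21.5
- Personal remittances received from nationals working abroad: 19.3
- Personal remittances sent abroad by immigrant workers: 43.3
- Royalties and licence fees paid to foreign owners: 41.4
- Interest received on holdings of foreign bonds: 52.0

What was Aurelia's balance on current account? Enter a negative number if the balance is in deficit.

8.2

Goods: 100.6 + 261.8 - 152.6 - 294.5 = -84.7
Services: 21.5 + 15.5 - 41.4 + 26.1 = 21.7
Primary income: 59.1 + 28.6 - 56.1 + 52.0 = 83.6
Secondary income: 19.3 + 11.6 - 43.3 = -12.4
Current account = (-84.7) + 21.7 + 83.6 + (-12.4) = 8.2
(Excluded from the current account — financial account: increase in resident deposits held at foreign banks 38.0, purchases of foreign government bonds by domestic residents 53.1, acquisition of a foreign subsidiary by a resident firm (outward FDI) 105.4.)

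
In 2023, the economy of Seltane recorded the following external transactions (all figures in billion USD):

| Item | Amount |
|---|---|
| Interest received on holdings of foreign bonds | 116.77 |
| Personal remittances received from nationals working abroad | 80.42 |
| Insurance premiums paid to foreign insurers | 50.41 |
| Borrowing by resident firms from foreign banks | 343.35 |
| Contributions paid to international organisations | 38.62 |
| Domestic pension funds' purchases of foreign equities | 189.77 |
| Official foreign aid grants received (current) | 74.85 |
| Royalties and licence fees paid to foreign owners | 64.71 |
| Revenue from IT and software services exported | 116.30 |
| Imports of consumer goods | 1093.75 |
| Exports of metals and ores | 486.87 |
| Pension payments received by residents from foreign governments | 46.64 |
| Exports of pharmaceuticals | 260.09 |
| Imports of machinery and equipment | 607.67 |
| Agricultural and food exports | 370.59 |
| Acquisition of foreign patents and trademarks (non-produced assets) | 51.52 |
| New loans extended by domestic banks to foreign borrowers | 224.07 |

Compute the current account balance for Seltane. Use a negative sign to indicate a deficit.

-302.63

Goods: -607.67 - 1093.75 + 260.09 + 486.87 + 370.59 = -583.87
Services: 116.30 - 64.71 - 50.41 = 1.18
Primary income: 116.77
Secondary income: -38.62 + 46.64 + 80.42 + 74.85 = 163.29
Current account = (-583.87) + 1.18 + 116.77 + 163.29 = -302.63
(Excluded from the current account — financial account: borrowing by resident firms from foreign banks 343.35, domestic pension funds' purchases of foreign equities 189.77, new loans extended by domestic banks to foreign borrowers 224.07; capital account: acquisition of foreign patents and trademarks (non-produced assets) 51.52.)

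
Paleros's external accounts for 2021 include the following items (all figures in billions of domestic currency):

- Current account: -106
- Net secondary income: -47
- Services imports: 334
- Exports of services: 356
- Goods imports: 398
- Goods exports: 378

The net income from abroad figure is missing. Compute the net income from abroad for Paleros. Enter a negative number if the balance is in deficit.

-61

Current account = goods balance + services balance + net primary income + net secondary income
Sum of the known components = -45
Net income from abroad = CA - (known components) = -106 - (-45) = -61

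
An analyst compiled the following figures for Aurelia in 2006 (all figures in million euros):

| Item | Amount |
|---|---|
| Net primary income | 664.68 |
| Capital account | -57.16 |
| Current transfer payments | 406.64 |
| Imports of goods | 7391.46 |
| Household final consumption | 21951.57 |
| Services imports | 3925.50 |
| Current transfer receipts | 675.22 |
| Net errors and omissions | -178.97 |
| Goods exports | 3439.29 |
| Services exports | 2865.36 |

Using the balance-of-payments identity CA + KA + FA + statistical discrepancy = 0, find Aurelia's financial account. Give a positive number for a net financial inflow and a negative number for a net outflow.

4315.18

Goods balance = 3439.29 - 7391.46 = -3952.17
Services balance = 2865.36 - 3925.50 = -1060.14
Trade balance (goods + services) = -3952.17 + (-1060.14) = -5012.31
Net primary income = 664.68
Net secondary income = 675.22 - 406.64 = 268.58
Current account = -5012.31 + 664.68 + 268.58 = -4079.05
Financial account = -(-4079.05 + (-57.16) + (-178.97)) = 4315.18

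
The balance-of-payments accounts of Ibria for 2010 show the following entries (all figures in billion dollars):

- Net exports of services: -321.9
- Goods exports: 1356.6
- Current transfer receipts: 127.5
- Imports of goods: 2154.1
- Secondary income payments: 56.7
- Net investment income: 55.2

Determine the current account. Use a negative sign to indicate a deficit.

Goods balance = 1356.6 - 2154.1 = -797.5
Services balance = -321.9
Trade balance (goods + services) = -797.5 + (-321.9) = -1119.4
Net primary income = 55.2
Net secondary income = 127.5 - 56.7 = 70.8
Current account = -1119.4 + 55.2 + 70.8 = -993.4

-993.4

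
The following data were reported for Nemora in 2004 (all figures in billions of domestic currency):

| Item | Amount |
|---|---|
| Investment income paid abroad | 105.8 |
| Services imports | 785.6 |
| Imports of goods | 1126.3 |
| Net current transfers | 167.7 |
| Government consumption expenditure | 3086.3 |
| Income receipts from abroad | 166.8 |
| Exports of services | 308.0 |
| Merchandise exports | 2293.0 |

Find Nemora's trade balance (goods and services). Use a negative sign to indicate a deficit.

689.1

Goods balance = 2293.0 - 1126.3 = 1166.7
Services balance = 308.0 - 785.6 = -477.6
Trade balance (goods + services) = 1166.7 + (-477.6) = 689.1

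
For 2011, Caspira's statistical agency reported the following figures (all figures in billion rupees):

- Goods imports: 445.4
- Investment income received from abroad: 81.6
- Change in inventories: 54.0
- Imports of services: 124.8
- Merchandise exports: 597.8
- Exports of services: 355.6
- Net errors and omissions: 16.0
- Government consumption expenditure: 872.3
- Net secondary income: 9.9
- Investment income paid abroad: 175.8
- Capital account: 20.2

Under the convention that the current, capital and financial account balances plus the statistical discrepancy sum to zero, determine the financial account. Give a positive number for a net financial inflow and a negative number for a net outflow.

Goods balance = 597.8 - 445.4 = 152.4
Services balance = 355.6 - 124.8 = 230.8
Trade balance (goods + services) = 152.4 + 230.8 = 383.2
Net primary income = 81.6 - 175.8 = -94.2
Net secondary income = 9.9
Current account = 383.2 + (-94.2) + 9.9 = 298.9
Financial account = -(298.9 + 20.2 + 16.0) = -335.1

-335.1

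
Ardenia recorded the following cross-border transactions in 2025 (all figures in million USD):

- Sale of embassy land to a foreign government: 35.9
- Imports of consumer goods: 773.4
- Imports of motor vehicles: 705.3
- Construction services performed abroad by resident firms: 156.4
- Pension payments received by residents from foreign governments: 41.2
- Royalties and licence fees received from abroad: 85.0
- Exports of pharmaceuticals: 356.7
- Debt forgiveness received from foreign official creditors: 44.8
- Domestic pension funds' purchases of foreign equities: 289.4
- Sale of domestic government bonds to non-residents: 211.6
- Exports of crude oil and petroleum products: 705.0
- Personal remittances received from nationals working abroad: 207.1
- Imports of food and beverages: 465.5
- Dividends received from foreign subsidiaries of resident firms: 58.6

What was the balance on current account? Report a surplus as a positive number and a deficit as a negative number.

-334.2

Goods: 356.7 - 465.5 + 705.0 - 773.4 - 705.3 = -882.5
Services: 85.0 + 156.4 = 241.4
Primary income: 58.6
Secondary income: 207.1 + 41.2 = 248.3
Current account = (-882.5) + 241.4 + 58.6 + 248.3 = -334.2
(Excluded from the current account — capital account: sale of embassy land to a foreign government 35.9, debt forgiveness received from foreign official creditors 44.8; financial account: domestic pension funds' purchases of foreign equities 289.4, sale of domestic government bonds to non-residents 211.6.)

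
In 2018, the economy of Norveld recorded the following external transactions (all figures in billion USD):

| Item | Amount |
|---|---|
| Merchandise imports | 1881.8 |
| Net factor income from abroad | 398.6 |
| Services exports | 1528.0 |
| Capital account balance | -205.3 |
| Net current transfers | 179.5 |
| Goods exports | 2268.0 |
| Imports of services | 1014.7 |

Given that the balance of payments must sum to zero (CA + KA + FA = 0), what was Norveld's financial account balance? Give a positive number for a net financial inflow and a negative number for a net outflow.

-1272.3

Goods balance = 2268.0 - 1881.8 = 386.2
Services balance = 1528.0 - 1014.7 = 513.3
Trade balance (goods + services) = 386.2 + 513.3 = 899.5
Net primary income = 398.6
Net secondary income = 179.5
Current account = 899.5 + 398.6 + 179.5 = 1477.6
Financial account = -(1477.6 + (-205.3)) = -1272.3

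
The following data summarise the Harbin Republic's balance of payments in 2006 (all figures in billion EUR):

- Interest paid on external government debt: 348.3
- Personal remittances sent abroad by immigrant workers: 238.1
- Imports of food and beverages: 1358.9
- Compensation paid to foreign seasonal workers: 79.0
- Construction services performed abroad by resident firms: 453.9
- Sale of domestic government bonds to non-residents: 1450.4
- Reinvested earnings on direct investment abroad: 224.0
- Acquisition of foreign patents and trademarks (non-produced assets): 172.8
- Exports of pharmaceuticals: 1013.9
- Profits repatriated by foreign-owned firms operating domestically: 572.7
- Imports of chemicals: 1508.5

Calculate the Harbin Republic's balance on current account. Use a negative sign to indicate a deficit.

Goods: -1508.5 + 1013.9 - 1358.9 = -1853.5
Services: 453.9
Primary income: -348.3 - 572.7 - 79.0 + 224.0 = -776.0
Secondary income: -238.1
Current account = (-1853.5) + 453.9 + (-776.0) + (-238.1) = -2413.7
(Excluded from the current account — financial account: sale of domestic government bonds to non-residents 1450.4; capital account: acquisition of foreign patents and trademarks (non-produced assets) 172.8.)

-2413.7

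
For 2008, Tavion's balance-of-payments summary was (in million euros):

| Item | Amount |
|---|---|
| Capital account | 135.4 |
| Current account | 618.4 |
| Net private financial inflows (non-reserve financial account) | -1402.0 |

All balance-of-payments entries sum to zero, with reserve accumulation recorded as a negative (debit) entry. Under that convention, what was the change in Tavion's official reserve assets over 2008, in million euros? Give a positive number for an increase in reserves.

-648.2

Official reserve transactions balance = -(618.4 + 135.4 + (-1402.0)) = 648.2
An accumulation of reserves is recorded as a debit (negative entry), so the change in the stock of reserves is the negative of that balance.
Change in official reserves = -(648.2) = -648.2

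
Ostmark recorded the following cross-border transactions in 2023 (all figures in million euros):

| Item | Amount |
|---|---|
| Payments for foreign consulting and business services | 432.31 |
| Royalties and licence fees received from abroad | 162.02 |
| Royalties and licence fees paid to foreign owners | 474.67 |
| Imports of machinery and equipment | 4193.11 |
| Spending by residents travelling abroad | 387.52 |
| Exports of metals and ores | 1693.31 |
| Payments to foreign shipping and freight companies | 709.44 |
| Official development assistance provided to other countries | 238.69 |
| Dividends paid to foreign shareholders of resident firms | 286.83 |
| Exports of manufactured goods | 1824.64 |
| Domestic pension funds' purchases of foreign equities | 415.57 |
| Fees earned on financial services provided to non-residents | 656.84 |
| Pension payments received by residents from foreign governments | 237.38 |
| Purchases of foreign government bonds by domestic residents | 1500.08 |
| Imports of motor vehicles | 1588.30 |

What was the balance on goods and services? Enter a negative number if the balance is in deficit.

-3448.54

Goods: -4193.11 - 1588.30 + 1693.31 + 1824.64 = -2263.46
Services: -474.67 - 709.44 + 656.84 - 387.52 - 432.31 + 162.02 = -1185.08
Trade balance = -2263.46 + (-1185.08) = -3448.54
(Excluded from the trade balance — secondary income: official development assistance provided to other countries 238.69, pension payments received by residents from foreign governments 237.38; primary income: dividends paid to foreign shareholders of resident firms 286.83; financial account: domestic pension funds' purchases of foreign equities 415.57, purchases of foreign government bonds by domestic residents 1500.08.)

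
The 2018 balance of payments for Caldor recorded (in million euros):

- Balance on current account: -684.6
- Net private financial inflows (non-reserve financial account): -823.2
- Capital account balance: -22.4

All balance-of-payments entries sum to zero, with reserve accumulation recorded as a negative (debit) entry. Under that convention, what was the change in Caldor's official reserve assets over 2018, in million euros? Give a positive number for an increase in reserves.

Official reserve transactions balance = -((-684.6) + (-22.4) + (-823.2)) = 1530.2
An accumulation of reserves is recorded as a debit (negative entry), so the change in the stock of reserves is the negative of that balance.
Change in official reserves = -(1530.2) = -1530.2

-1530.2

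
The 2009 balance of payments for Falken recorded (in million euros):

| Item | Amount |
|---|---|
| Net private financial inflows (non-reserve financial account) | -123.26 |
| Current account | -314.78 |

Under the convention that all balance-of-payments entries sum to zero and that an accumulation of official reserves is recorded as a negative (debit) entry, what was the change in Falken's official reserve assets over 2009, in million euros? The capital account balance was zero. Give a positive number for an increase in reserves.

-438.04

Official reserve transactions balance = -((-314.78) + (-123.26)) = 438.04
An accumulation of reserves is recorded as a debit (negative entry), so the change in the stock of reserves is the negative of that balance.
Change in official reserves = -(438.04) = -438.04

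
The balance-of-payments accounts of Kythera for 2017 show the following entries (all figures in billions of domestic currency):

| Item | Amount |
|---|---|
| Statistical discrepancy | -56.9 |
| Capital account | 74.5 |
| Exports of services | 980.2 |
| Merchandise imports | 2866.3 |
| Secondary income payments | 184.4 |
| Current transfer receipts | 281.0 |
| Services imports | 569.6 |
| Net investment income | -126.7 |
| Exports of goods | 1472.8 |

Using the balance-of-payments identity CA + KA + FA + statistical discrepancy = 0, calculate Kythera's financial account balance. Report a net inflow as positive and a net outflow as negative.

995.4

Goods balance = 1472.8 - 2866.3 = -1393.5
Services balance = 980.2 - 569.6 = 410.6
Trade balance (goods + services) = -1393.5 + 410.6 = -982.9
Net primary income = -126.7
Net secondary income = 281.0 - 184.4 = 96.6
Current account = -982.9 + (-126.7) + 96.6 = -1013.0
Financial account = -(-1013.0 + 74.5 + (-56.9)) = 995.4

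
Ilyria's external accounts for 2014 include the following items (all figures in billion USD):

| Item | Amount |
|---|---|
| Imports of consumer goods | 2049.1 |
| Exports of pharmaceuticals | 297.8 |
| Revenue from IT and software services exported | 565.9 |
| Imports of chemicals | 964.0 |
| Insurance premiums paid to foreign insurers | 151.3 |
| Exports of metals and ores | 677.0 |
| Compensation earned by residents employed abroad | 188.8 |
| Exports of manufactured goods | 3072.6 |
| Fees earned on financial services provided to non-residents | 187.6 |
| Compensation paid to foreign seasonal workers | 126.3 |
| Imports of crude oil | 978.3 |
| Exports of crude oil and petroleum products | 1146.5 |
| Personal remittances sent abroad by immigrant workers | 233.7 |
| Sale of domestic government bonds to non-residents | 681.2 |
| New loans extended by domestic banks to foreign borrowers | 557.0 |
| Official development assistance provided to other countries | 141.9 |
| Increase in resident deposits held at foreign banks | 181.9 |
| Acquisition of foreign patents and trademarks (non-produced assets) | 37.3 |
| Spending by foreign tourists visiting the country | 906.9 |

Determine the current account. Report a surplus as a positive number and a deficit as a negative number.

Goods: 3072.6 - 964.0 + 1146.5 - 2049.1 - 978.3 + 297.8 + 677.0 = 1202.5
Services: 565.9 - 151.3 + 906.9 + 187.6 = 1509.1
Primary income: -126.3 + 188.8 = 62.5
Secondary income: -233.7 - 141.9 = -375.6
Current account = 1202.5 + 1509.1 + 62.5 + (-375.6) = 2398.5
(Excluded from the current account — financial account: sale of domestic government bonds to non-residents 681.2, new loans extended by domestic banks to foreign borrowers 557.0, increase in resident deposits held at foreign banks 181.9; capital account: acquisition of foreign patents and trademarks (non-produced assets) 37.3.)

2398.5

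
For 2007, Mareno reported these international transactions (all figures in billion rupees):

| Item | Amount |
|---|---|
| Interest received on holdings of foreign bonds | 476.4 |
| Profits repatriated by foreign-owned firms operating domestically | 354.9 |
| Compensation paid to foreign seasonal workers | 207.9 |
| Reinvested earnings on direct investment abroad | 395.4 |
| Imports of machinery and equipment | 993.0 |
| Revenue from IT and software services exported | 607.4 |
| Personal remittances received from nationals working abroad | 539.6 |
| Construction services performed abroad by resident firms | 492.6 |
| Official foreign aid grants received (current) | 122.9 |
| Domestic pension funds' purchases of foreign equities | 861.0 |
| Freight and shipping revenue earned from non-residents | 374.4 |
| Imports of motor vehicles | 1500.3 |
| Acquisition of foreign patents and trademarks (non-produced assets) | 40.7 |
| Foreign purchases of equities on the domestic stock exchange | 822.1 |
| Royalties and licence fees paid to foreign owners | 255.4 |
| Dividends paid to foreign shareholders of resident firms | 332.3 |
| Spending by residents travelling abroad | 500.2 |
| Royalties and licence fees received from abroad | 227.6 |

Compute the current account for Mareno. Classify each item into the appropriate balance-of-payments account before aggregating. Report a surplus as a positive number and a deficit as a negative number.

-907.7

Goods: -993.0 - 1500.3 = -2493.3
Services: -500.2 - 255.4 + 492.6 + 607.4 + 227.6 + 374.4 = 946.4
Primary income: -332.3 + 395.4 + 476.4 - 354.9 - 207.9 = -23.3
Secondary income: 539.6 + 122.9 = 662.5
Current account = (-2493.3) + 946.4 + (-23.3) + 662.5 = -907.7
(Excluded from the current account — financial account: domestic pension funds' purchases of foreign equities 861.0, foreign purchases of equities on the domestic stock exchange 822.1; capital account: acquisition of foreign patents and trademarks (non-produced assets) 40.7.)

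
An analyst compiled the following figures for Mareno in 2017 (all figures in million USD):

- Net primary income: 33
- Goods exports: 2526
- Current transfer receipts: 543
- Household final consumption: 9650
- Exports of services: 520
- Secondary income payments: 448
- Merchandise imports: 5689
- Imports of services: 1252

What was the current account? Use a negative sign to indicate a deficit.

Goods balance = 2526 - 5689 = -3163
Services balance = 520 - 1252 = -732
Trade balance (goods + services) = -3163 + (-732) = -3895
Net primary income = 33
Net secondary income = 543 - 448 = 95
Current account = -3895 + 33 + 95 = -3767

-3767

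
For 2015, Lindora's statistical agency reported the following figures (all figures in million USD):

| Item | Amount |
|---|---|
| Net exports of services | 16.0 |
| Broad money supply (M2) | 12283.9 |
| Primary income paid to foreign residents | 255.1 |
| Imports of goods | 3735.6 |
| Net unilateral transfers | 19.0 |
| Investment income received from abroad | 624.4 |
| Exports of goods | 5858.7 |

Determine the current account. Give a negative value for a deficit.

2527.4

Goods balance = 5858.7 - 3735.6 = 2123.1
Services balance = 16.0
Trade balance (goods + services) = 2123.1 + 16.0 = 2139.1
Net primary income = 624.4 - 255.1 = 369.3
Net secondary income = 19.0
Current account = 2139.1 + 369.3 + 19.0 = 2527.4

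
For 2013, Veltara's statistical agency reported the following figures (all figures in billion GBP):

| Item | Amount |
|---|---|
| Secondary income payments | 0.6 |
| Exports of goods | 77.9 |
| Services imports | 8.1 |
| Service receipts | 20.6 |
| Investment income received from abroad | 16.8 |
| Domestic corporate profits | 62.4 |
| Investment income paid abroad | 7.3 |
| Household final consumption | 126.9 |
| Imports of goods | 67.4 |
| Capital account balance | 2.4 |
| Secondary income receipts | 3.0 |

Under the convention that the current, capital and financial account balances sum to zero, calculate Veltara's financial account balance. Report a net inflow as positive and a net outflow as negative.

Goods balance = 77.9 - 67.4 = 10.5
Services balance = 20.6 - 8.1 = 12.5
Trade balance (goods + services) = 10.5 + 12.5 = 23.0
Net primary income = 16.8 - 7.3 = 9.5
Net secondary income = 3.0 - 0.6 = 2.4
Current account = 23.0 + 9.5 + 2.4 = 34.9
Financial account = -(34.9 + 2.4) = -37.3

-37.3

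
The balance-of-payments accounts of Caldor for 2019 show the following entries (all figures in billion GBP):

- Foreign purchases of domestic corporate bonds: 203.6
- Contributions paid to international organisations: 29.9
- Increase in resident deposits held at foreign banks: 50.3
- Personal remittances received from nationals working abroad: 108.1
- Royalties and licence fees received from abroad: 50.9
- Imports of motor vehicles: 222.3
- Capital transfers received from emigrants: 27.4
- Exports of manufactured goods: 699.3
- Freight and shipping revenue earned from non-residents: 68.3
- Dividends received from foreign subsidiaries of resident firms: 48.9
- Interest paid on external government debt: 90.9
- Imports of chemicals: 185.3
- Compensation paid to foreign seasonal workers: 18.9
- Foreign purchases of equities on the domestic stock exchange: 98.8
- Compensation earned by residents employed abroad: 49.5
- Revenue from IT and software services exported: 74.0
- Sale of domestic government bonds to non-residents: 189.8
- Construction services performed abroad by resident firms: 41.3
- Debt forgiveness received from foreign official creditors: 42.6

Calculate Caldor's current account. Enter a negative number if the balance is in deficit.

Goods: -185.3 - 222.3 + 699.3 = 291.7
Services: 68.3 + 74.0 + 50.9 + 41.3 = 234.5
Primary income: 49.5 + 48.9 - 18.9 - 90.9 = -11.4
Secondary income: -29.9 + 108.1 = 78.2
Current account = 291.7 + 234.5 + (-11.4) + 78.2 = 593.0
(Excluded from the current account — financial account: foreign purchases of domestic corporate bonds 203.6, increase in resident deposits held at foreign banks 50.3, foreign purchases of equities on the domestic stock exchange 98.8, sale of domestic government bonds to non-residents 189.8; capital account: capital transfers received from emigrants 27.4, debt forgiveness received from foreign official creditors 42.6.)

593.0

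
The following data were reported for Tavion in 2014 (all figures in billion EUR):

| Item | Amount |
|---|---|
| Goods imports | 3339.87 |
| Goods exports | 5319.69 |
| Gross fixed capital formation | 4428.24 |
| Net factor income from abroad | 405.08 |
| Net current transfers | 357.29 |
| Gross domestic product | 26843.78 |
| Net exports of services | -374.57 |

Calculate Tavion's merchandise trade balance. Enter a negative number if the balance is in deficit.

Goods balance = 5319.69 - 3339.87 = 1979.82

1979.82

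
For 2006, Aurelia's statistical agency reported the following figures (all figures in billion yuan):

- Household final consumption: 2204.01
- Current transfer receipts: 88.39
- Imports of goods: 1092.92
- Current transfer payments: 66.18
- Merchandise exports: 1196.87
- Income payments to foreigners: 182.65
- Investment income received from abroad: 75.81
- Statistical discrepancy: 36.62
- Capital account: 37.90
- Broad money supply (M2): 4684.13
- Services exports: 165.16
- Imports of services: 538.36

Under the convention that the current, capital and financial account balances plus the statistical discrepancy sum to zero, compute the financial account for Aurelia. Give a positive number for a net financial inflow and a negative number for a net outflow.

Goods balance = 1196.87 - 1092.92 = 103.95
Services balance = 165.16 - 538.36 = -373.20
Trade balance (goods + services) = 103.95 + (-373.20) = -269.25
Net primary income = 75.81 - 182.65 = -106.84
Net secondary income = 88.39 - 66.18 = 22.21
Current account = -269.25 + (-106.84) + 22.21 = -353.88
Financial account = -(-353.88 + 37.90 + 36.62) = 279.36

279.36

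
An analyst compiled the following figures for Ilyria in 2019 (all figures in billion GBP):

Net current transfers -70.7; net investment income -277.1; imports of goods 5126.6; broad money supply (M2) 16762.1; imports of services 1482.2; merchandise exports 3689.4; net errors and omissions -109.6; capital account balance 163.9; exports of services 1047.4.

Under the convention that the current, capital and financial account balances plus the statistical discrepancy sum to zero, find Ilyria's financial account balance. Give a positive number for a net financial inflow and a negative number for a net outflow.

Goods balance = 3689.4 - 5126.6 = -1437.2
Services balance = 1047.4 - 1482.2 = -434.8
Trade balance (goods + services) = -1437.2 + (-434.8) = -1872.0
Net primary income = -277.1
Net secondary income = -70.7
Current account = -1872.0 + (-277.1) + (-70.7) = -2219.8
Financial account = -(-2219.8 + 163.9 + (-109.6)) = 2165.5

2165.5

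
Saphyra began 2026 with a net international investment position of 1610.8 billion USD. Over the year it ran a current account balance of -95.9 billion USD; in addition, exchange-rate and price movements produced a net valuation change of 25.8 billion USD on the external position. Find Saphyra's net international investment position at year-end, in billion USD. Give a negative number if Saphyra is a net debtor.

Change in NIIP = current account + net valuation change = -95.9 + 25.8 = -70.1
End-of-year NIIP = 1610.8 + (-70.1) = 1540.7

1540.7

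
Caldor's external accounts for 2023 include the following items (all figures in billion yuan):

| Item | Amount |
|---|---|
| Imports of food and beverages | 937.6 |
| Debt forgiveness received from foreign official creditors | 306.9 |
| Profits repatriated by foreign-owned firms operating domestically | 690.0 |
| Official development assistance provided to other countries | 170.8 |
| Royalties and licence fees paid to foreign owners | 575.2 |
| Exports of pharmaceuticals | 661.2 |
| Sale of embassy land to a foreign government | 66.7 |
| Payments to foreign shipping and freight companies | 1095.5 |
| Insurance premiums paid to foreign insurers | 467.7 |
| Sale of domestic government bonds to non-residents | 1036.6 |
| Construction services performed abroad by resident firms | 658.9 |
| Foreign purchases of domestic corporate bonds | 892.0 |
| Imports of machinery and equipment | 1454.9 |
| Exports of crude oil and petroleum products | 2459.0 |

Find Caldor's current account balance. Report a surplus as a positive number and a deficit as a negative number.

-1612.6

Goods: 661.2 - 937.6 - 1454.9 + 2459.0 = 727.7
Services: -575.2 - 1095.5 + 658.9 - 467.7 = -1479.5
Primary income: -690.0
Secondary income: -170.8
Current account = 727.7 + (-1479.5) + (-690.0) + (-170.8) = -1612.6
(Excluded from the current account — capital account: debt forgiveness received from foreign official creditors 306.9, sale of embassy land to a foreign government 66.7; financial account: sale of domestic government bonds to non-residents 1036.6, foreign purchases of domestic corporate bonds 892.0.)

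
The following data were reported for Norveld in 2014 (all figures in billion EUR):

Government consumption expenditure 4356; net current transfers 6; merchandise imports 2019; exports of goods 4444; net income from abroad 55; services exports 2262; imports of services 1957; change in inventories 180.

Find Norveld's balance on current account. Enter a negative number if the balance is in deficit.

Goods balance = 4444 - 2019 = 2425
Services balance = 2262 - 1957 = 305
Trade balance (goods + services) = 2425 + 305 = 2730
Net primary income = 55
Net secondary income = 6
Current account = 2730 + 55 + 6 = 2791

2791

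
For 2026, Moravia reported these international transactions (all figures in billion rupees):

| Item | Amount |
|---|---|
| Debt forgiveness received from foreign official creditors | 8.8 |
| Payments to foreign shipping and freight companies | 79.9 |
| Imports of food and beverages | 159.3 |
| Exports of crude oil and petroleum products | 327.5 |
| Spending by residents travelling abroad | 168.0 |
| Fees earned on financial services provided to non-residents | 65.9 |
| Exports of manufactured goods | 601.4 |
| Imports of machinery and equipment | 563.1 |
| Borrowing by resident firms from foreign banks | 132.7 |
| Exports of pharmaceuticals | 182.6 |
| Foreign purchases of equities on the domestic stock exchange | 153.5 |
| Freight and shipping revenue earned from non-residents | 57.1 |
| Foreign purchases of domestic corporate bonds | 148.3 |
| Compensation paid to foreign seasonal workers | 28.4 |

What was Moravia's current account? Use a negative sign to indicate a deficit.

235.8

Goods: -159.3 + 182.6 - 563.1 + 327.5 + 601.4 = 389.1
Services: 57.1 - 168.0 - 79.9 + 65.9 = -124.9
Primary income: -28.4
Current account = 389.1 + (-124.9) + (-28.4) = 235.8
(Excluded from the current account — capital account: debt forgiveness received from foreign official creditors 8.8; financial account: borrowing by resident firms from foreign banks 132.7, foreign purchases of equities on the domestic stock exchange 153.5, foreign purchases of domestic corporate bonds 148.3.)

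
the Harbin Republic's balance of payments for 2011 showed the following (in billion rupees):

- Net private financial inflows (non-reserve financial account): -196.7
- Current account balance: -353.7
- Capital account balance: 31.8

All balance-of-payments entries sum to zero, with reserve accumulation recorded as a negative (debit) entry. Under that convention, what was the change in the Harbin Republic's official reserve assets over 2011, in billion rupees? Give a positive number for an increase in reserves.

-518.6

Official reserve transactions balance = -((-353.7) + 31.8 + (-196.7)) = 518.6
An accumulation of reserves is recorded as a debit (negative entry), so the change in the stock of reserves is the negative of that balance.
Change in official reserves = -(518.6) = -518.6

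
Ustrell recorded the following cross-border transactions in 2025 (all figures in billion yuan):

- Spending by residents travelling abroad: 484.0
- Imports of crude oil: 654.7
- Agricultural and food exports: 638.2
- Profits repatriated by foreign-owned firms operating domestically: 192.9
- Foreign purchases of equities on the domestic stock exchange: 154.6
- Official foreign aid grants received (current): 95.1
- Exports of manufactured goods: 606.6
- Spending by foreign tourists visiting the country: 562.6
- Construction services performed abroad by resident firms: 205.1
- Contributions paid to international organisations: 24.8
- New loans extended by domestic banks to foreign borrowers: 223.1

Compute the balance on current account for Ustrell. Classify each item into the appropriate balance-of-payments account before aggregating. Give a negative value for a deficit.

751.2

Goods: 638.2 - 654.7 + 606.6 = 590.1
Services: -484.0 + 562.6 + 205.1 = 283.7
Primary income: -192.9
Secondary income: -24.8 + 95.1 = 70.3
Current account = 590.1 + 283.7 + (-192.9) + 70.3 = 751.2
(Excluded from the current account — financial account: foreign purchases of equities on the domestic stock exchange 154.6, new loans extended by domestic banks to foreign borrowers 223.1.)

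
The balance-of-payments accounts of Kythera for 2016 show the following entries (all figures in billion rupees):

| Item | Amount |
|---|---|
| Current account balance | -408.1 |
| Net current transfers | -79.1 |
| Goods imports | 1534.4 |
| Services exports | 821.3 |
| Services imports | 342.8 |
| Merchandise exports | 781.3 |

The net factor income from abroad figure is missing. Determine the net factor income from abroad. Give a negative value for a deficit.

-54.4

Current account = goods balance + services balance + net primary income + net secondary income
Sum of the known components = -353.7
Net factor income from abroad = CA - (known components) = -408.1 - (-353.7) = -54.4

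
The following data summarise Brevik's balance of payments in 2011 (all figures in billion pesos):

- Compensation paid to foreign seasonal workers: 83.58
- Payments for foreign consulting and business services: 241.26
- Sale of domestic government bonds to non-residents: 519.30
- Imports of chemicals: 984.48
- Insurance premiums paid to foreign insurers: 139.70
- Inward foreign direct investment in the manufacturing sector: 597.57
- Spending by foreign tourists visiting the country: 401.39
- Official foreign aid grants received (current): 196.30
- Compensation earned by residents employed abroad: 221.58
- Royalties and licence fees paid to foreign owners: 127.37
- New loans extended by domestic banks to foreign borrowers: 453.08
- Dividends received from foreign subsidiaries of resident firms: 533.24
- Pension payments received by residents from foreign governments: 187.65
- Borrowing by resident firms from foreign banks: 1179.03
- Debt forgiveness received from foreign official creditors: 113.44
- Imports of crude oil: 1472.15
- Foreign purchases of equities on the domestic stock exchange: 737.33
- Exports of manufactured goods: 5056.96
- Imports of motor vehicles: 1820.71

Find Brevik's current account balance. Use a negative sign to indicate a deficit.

1727.87

Goods: 5056.96 - 1472.15 - 1820.71 - 984.48 = 779.62
Services: -127.37 - 139.70 + 401.39 - 241.26 = -106.94
Primary income: -83.58 + 533.24 + 221.58 = 671.24
Secondary income: 196.30 + 187.65 = 383.95
Current account = 779.62 + (-106.94) + 671.24 + 383.95 = 1727.87
(Excluded from the current account — financial account: sale of domestic government bonds to non-residents 519.30, inward foreign direct investment in the manufacturing sector 597.57, new loans extended by domestic banks to foreign borrowers 453.08, borrowing by resident firms from foreign banks 1179.03, foreign purchases of equities on the domestic stock exchange 737.33; capital account: debt forgiveness received from foreign official creditors 113.44.)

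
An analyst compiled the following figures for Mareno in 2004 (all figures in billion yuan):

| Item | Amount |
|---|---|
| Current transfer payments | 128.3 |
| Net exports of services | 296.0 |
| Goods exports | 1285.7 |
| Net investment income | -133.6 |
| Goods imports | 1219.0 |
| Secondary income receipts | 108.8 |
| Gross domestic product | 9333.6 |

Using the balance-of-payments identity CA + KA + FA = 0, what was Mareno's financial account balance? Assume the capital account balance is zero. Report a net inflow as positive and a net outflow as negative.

Goods balance = 1285.7 - 1219.0 = 66.7
Services balance = 296.0
Trade balance (goods + services) = 66.7 + 296.0 = 362.7
Net primary income = -133.6
Net secondary income = 108.8 - 128.3 = -19.5
Current account = 362.7 + (-133.6) + (-19.5) = 209.6
Financial account = -(209.6) = -209.6

-209.6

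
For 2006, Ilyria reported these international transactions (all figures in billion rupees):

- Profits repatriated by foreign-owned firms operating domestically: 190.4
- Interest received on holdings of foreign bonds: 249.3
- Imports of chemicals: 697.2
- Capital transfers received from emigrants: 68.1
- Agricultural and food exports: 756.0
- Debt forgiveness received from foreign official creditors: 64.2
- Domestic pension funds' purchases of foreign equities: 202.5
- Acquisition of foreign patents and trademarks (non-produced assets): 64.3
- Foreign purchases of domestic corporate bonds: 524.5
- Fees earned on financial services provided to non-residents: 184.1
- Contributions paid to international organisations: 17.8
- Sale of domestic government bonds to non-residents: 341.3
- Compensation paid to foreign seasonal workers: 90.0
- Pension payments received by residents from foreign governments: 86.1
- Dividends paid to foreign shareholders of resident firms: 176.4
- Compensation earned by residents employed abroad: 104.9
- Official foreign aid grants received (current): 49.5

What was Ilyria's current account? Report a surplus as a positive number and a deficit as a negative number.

258.1

Goods: -697.2 + 756.0 = 58.8
Services: 184.1
Primary income: -176.4 + 249.3 + 104.9 - 90.0 - 190.4 = -102.6
Secondary income: 49.5 + 86.1 - 17.8 = 117.8
Current account = 58.8 + 184.1 + (-102.6) + 117.8 = 258.1
(Excluded from the current account — capital account: capital transfers received from emigrants 68.1, debt forgiveness received from foreign official creditors 64.2, acquisition of foreign patents and trademarks (non-produced assets) 64.3; financial account: domestic pension funds' purchases of foreign equities 202.5, foreign purchases of domestic corporate bonds 524.5, sale of domestic government bonds to non-residents 341.3.)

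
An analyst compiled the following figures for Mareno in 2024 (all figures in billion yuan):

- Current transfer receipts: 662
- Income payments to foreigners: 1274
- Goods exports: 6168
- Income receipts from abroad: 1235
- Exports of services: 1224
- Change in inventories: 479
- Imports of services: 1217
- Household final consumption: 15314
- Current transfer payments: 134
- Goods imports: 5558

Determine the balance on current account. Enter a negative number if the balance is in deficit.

Goods balance = 6168 - 5558 = 610
Services balance = 1224 - 1217 = 7
Trade balance (goods + services) = 610 + 7 = 617
Net primary income = 1235 - 1274 = -39
Net secondary income = 662 - 134 = 528
Current account = 617 + (-39) + 528 = 1106

1106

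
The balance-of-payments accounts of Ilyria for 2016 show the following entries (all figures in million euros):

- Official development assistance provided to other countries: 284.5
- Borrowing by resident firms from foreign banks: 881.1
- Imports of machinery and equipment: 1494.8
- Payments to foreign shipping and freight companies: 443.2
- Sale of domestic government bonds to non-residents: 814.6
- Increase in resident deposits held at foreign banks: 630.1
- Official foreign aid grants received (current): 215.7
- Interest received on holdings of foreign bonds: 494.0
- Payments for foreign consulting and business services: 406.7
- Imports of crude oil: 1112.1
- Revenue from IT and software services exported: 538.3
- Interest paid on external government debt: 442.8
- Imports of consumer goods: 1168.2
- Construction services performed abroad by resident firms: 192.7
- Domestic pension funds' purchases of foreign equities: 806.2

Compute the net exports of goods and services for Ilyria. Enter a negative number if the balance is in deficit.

-3894.0

Goods: -1112.1 - 1168.2 - 1494.8 = -3775.1
Services: 192.7 + 538.3 - 443.2 - 406.7 = -118.9
Trade balance = -3775.1 + (-118.9) = -3894.0
(Excluded from the trade balance — secondary income: official development assistance provided to other countries 284.5, official foreign aid grants received (current) 215.7; financial account: borrowing by resident firms from foreign banks 881.1, sale of domestic government bonds to non-residents 814.6, increase in resident deposits held at foreign banks 630.1, domestic pension funds' purchases of foreign equities 806.2; primary income: interest received on holdings of foreign bonds 494.0, interest paid on external government debt 442.8.)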